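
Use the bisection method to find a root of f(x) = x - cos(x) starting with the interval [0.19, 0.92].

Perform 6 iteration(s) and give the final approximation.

f(x) = x - cos(x)
Initial interval: [0.19, 0.92]

Iteration 1:
  c_1 = (0.190000 + 0.920000)/2 = 0.555000
  f(c_1) = f(0.555000) = -0.294900
  f(a) × f(c) ≥ 0, new interval: [0.555000, 0.920000]
Iteration 2:
  c_2 = (0.555000 + 0.920000)/2 = 0.737500
  f(c_2) = f(0.737500) = -0.002652
  f(a) × f(c) ≥ 0, new interval: [0.737500, 0.920000]
Iteration 3:
  c_3 = (0.737500 + 0.920000)/2 = 0.828750
  f(c_3) = f(0.828750) = 0.152952
  f(a) × f(c) < 0, new interval: [0.737500, 0.828750]
Iteration 4:
  c_4 = (0.737500 + 0.828750)/2 = 0.783125
  f(c_4) = f(0.783125) = 0.074413
  f(a) × f(c) < 0, new interval: [0.737500, 0.783125]
Iteration 5:
  c_5 = (0.737500 + 0.783125)/2 = 0.760313
  f(c_5) = f(0.760313) = 0.035692
  f(a) × f(c) < 0, new interval: [0.737500, 0.760313]
Iteration 6:
  c_6 = (0.737500 + 0.760313)/2 = 0.748906
  f(c_6) = f(0.748906) = 0.016472
  f(a) × f(c) < 0, new interval: [0.737500, 0.748906]

After 6 iteration(s), the approximation is c_6 = 0.748906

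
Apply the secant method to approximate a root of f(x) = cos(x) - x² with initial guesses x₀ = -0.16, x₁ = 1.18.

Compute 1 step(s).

f(x) = cos(x) - x²
x₀ = -0.16, x₁ = 1.18

Secant formula: x_{n+1} = x_n - f(x_n)(x_n - x_{n-1})/(f(x_n) - f(x_{n-1}))

Iteration 1:
  f(-0.160000) = 0.961627
  f(1.180000) = -1.011475
  x_2 = 1.180000 - (-1.011475)×(1.180000 - (-0.160000))/(-1.011475 - 0.961627)
       = 0.493073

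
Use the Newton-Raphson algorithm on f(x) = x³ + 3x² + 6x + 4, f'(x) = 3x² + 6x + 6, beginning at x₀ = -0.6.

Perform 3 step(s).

f(x) = x³ + 3x² + 6x + 4
f'(x) = 3x² + 6x + 6
x₀ = -0.6

Newton-Raphson formula: x_{n+1} = x_n - f(x_n)/f'(x_n)

Iteration 1:
  f(-0.600000) = 1.264000
  f'(-0.600000) = 3.480000
  x_1 = -0.600000 - 1.264000/3.480000 = -0.963218
Iteration 2:
  f(-0.963218) = 0.110395
  f'(-0.963218) = 3.004059
  x_2 = -0.963218 - 0.110395/3.004059 = -0.999967
Iteration 3:
  f(-0.999967) = 0.000099
  f'(-0.999967) = 3.000000
  x_3 = -0.999967 - 0.000099/3.000000 = -1.000000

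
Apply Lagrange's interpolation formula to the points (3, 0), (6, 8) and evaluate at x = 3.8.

Lagrange interpolation formula:
P(x) = Σ yᵢ × Lᵢ(x)
where Lᵢ(x) = Π_{j≠i} (x - xⱼ)/(xᵢ - xⱼ)

L_0(3.8) = (3.8 - 6)/(3 - 6) = 0.733333
L_1(3.8) = (3.8 - 3)/(6 - 3) = 0.266667

P(3.8) = 0×L_0(3.8) + 8×L_1(3.8)
P(3.8) = 2.133333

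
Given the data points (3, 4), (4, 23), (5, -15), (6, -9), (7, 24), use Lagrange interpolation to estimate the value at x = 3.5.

Lagrange interpolation formula:
P(x) = Σ yᵢ × Lᵢ(x)
where Lᵢ(x) = Π_{j≠i} (x - xⱼ)/(xᵢ - xⱼ)

L_0(3.5) = (3.5 - 4)/(3 - 4) × (3.5 - 5)/(3 - 5) × (3.5 - 6)/(3 - 6) × (3.5 - 7)/(3 - 7) = 0.273438
L_1(3.5) = (3.5 - 3)/(4 - 3) × (3.5 - 5)/(4 - 5) × (3.5 - 6)/(4 - 6) × (3.5 - 7)/(4 - 7) = 1.093750
L_2(3.5) = (3.5 - 3)/(5 - 3) × (3.5 - 4)/(5 - 4) × (3.5 - 6)/(5 - 6) × (3.5 - 7)/(5 - 7) = -0.546875
L_3(3.5) = (3.5 - 3)/(6 - 3) × (3.5 - 4)/(6 - 4) × (3.5 - 5)/(6 - 5) × (3.5 - 7)/(6 - 7) = 0.218750
L_4(3.5) = (3.5 - 3)/(7 - 3) × (3.5 - 4)/(7 - 4) × (3.5 - 5)/(7 - 5) × (3.5 - 6)/(7 - 6) = -0.039062

P(3.5) = 4×L_0(3.5) + 23×L_1(3.5) + (-15)×L_2(3.5) + (-9)×L_3(3.5) + 24×L_4(3.5)
P(3.5) = 31.546875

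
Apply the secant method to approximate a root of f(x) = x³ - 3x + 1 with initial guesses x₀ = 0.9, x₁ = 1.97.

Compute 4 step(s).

f(x) = x³ - 3x + 1
x₀ = 0.9, x₁ = 1.97

Secant formula: x_{n+1} = x_n - f(x_n)(x_n - x_{n-1})/(f(x_n) - f(x_{n-1}))

Iteration 1:
  f(0.900000) = -0.971000
  f(1.970000) = 2.735373
  x_2 = 1.970000 - 2.735373×(1.970000 - 0.900000)/(2.735373 - (-0.971000))
       = 1.180320
Iteration 2:
  f(1.970000) = 2.735373
  f(1.180320) = -0.896591
  x_3 = 1.180320 - (-0.896591)×(1.180320 - 1.970000)/(-0.896591 - 2.735373)
       = 1.375261
Iteration 3:
  f(1.180320) = -0.896591
  f(1.375261) = -0.524692
  x_4 = 1.375261 - (-0.524692)×(1.375261 - 1.180320)/(-0.524692 - (-0.896591))
       = 1.650294
Iteration 4:
  f(1.375261) = -0.524692
  f(1.650294) = 0.543643
  x_5 = 1.650294 - 0.543643×(1.650294 - 1.375261)/(0.543643 - (-0.524692))
       = 1.510338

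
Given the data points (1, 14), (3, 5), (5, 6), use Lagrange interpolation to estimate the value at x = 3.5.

Lagrange interpolation formula:
P(x) = Σ yᵢ × Lᵢ(x)
where Lᵢ(x) = Π_{j≠i} (x - xⱼ)/(xᵢ - xⱼ)

L_0(3.5) = (3.5 - 3)/(1 - 3) × (3.5 - 5)/(1 - 5) = -0.093750
L_1(3.5) = (3.5 - 1)/(3 - 1) × (3.5 - 5)/(3 - 5) = 0.937500
L_2(3.5) = (3.5 - 1)/(5 - 1) × (3.5 - 3)/(5 - 3) = 0.156250

P(3.5) = 14×L_0(3.5) + 5×L_1(3.5) + 6×L_2(3.5)
P(3.5) = 4.312500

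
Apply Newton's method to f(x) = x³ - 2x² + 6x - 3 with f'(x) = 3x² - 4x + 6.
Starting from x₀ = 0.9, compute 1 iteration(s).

f(x) = x³ - 2x² + 6x - 3
f'(x) = 3x² - 4x + 6
x₀ = 0.9

Newton-Raphson formula: x_{n+1} = x_n - f(x_n)/f'(x_n)

Iteration 1:
  f(0.900000) = 1.509000
  f'(0.900000) = 4.830000
  x_1 = 0.900000 - 1.509000/4.830000 = 0.587578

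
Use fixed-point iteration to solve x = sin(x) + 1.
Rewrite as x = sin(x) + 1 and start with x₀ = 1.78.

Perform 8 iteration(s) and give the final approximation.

Equation: x = sin(x) + 1
Fixed-point form: x = sin(x) + 1
x₀ = 1.78

x_1 = g(1.780000) = 1.978197
x_2 = g(1.978197) = 1.918154
x_3 = g(1.918154) = 1.940275
x_4 = g(1.940275) = 1.932516
x_5 = g(1.932516) = 1.935290
x_6 = g(1.935290) = 1.934304
x_7 = g(1.934304) = 1.934655
x_8 = g(1.934655) = 1.934530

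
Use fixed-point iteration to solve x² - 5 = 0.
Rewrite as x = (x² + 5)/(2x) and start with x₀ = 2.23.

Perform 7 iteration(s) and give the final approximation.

Equation: x² - 5 = 0
Fixed-point form: x = (x² + 5)/(2x)
x₀ = 2.23

x_1 = g(2.230000) = 2.236076
x_2 = g(2.236076) = 2.236068
x_3 = g(2.236068) = 2.236068
x_4 = g(2.236068) = 2.236068
x_5 = g(2.236068) = 2.236068
x_6 = g(2.236068) = 2.236068
x_7 = g(2.236068) = 2.236068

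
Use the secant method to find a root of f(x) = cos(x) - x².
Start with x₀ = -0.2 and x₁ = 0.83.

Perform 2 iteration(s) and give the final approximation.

f(x) = cos(x) - x²
x₀ = -0.2, x₁ = 0.83

Secant formula: x_{n+1} = x_n - f(x_n)(x_n - x_{n-1})/(f(x_n) - f(x_{n-1}))

Iteration 1:
  f(-0.200000) = 0.940067
  f(0.830000) = -0.014024
  x_2 = 0.830000 - (-0.014024)×(0.830000 - (-0.200000))/(-0.014024 - 0.940067)
       = 0.814860
Iteration 2:
  f(0.830000) = -0.014024
  f(0.814860) = 0.021974
  x_3 = 0.814860 - 0.021974×(0.814860 - 0.830000)/(0.021974 - (-0.014024))
       = 0.824102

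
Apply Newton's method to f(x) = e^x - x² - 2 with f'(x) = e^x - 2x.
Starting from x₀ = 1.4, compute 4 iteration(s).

f(x) = e^x - x² - 2
f'(x) = e^x - 2x
x₀ = 1.4

Newton-Raphson formula: x_{n+1} = x_n - f(x_n)/f'(x_n)

Iteration 1:
  f(1.400000) = 0.095200
  f'(1.400000) = 1.255200
  x_1 = 1.400000 - 0.095200/1.255200 = 1.324156
Iteration 2:
  f(1.324156) = 0.005622
  f'(1.324156) = 1.110699
  x_2 = 1.324156 - 0.005622/1.110699 = 1.319094
Iteration 3:
  f(1.319094) = 0.000022
  f'(1.319094) = 1.101843
  x_3 = 1.319094 - 0.000022/1.101843 = 1.319074
Iteration 4:
  f(1.319074) = 0.000000
  f'(1.319074) = 1.101808
  x_4 = 1.319074 - 0.000000/1.101808 = 1.319074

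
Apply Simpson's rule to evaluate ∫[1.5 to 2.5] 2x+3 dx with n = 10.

f(x) = 2x+3
a = 1.5, b = 2.5, n = 10
h = (b - a)/n = 0.100000

Simpson's rule: (h/3)[f(x₀) + 4f(x₁) + 2f(x₂) + ... + f(xₙ)]

x_0 = 1.5000, f(x_0) = 6.000000, coefficient = 1
x_1 = 1.6000, f(x_1) = 6.200000, coefficient = 4
x_2 = 1.7000, f(x_2) = 6.400000, coefficient = 2
x_3 = 1.8000, f(x_3) = 6.600000, coefficient = 4
x_4 = 1.9000, f(x_4) = 6.800000, coefficient = 2
x_5 = 2.0000, f(x_5) = 7.000000, coefficient = 4
x_6 = 2.1000, f(x_6) = 7.200000, coefficient = 2
x_7 = 2.2000, f(x_7) = 7.400000, coefficient = 4
x_8 = 2.3000, f(x_8) = 7.600000, coefficient = 2
x_9 = 2.4000, f(x_9) = 7.800000, coefficient = 4
x_10 = 2.5000, f(x_10) = 8.000000, coefficient = 1

I ≈ (0.100000/3) × 210.000000 = 7.000000
Exact value: 7.000000
Error: 0.000000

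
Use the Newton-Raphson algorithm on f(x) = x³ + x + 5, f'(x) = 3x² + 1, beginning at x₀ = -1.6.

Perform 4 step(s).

f(x) = x³ + x + 5
f'(x) = 3x² + 1
x₀ = -1.6

Newton-Raphson formula: x_{n+1} = x_n - f(x_n)/f'(x_n)

Iteration 1:
  f(-1.600000) = -0.696000
  f'(-1.600000) = 8.680000
  x_1 = -1.600000 - (-0.696000)/8.680000 = -1.519816
Iteration 2:
  f(-1.519816) = -0.030346
  f'(-1.519816) = 7.929519
  x_2 = -1.519816 - (-0.030346)/7.929519 = -1.515989
Iteration 3:
  f(-1.515989) = -0.000067
  f'(-1.515989) = 7.894665
  x_3 = -1.515989 - (-0.000067)/7.894665 = -1.515980
Iteration 4:
  f(-1.515980) = 0.000000
  f'(-1.515980) = 7.894588
  x_4 = -1.515980 - 0.000000/7.894588 = -1.515980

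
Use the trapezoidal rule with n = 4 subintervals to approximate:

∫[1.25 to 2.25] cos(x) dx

f(x) = cos(x)
a = 1.25, b = 2.25, n = 4
h = (b - a)/n = 0.250000

Trapezoidal rule: (h/2)[f(x₀) + 2f(x₁) + 2f(x₂) + ... + f(xₙ)]

x_0 = 1.2500, f(x_0) = 0.315322, coefficient = 1
x_1 = 1.5000, f(x_1) = 0.070737, coefficient = 2
x_2 = 1.7500, f(x_2) = -0.178246, coefficient = 2
x_3 = 2.0000, f(x_3) = -0.416147, coefficient = 2
x_4 = 2.2500, f(x_4) = -0.628174, coefficient = 1

I ≈ (0.250000/2) × -1.360163 = -0.170020
Exact value: -0.170911
Error: 0.000891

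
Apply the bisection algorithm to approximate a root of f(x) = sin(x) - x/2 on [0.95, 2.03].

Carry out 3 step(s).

f(x) = sin(x) - x/2
Initial interval: [0.95, 2.03]

Iteration 1:
  c_1 = (0.950000 + 2.030000)/2 = 1.490000
  f(c_1) = f(1.490000) = 0.251738
  f(a) × f(c) ≥ 0, new interval: [1.490000, 2.030000]
Iteration 2:
  c_2 = (1.490000 + 2.030000)/2 = 1.760000
  f(c_2) = f(1.760000) = 0.102154
  f(a) × f(c) ≥ 0, new interval: [1.760000, 2.030000]
Iteration 3:
  c_3 = (1.760000 + 2.030000)/2 = 1.895000
  f(c_3) = f(1.895000) = 0.000405
  f(a) × f(c) ≥ 0, new interval: [1.895000, 2.030000]

After 3 iteration(s), the approximation is c_3 = 1.895000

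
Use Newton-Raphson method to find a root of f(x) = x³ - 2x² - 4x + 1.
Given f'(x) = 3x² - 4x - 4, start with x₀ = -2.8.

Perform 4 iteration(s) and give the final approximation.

f(x) = x³ - 2x² - 4x + 1
f'(x) = 3x² - 4x - 4
x₀ = -2.8

Newton-Raphson formula: x_{n+1} = x_n - f(x_n)/f'(x_n)

Iteration 1:
  f(-2.800000) = -25.432000
  f'(-2.800000) = 30.720000
  x_1 = -2.800000 - (-25.432000)/30.720000 = -1.972135
Iteration 2:
  f(-1.972135) = -6.560357
  f'(-1.972135) = 15.556496
  x_2 = -1.972135 - (-6.560357)/15.556496 = -1.550424
Iteration 3:
  f(-1.550424) = -1.332862
  f'(-1.550424) = 9.413136
  x_3 = -1.550424 - (-1.332862)/9.413136 = -1.408828
Iteration 4:
  f(-1.408828) = -0.130515
  f'(-1.408828) = 7.589698
  x_4 = -1.408828 - (-0.130515)/7.589698 = -1.391631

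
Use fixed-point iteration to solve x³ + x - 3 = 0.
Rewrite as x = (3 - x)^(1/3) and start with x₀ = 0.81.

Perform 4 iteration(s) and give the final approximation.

Equation: x³ + x - 3 = 0
Fixed-point form: x = (3 - x)^(1/3)
x₀ = 0.81

x_1 = g(0.810000) = 1.298618
x_2 = g(1.298618) = 1.193807
x_3 = g(1.193807) = 1.217834
x_4 = g(1.217834) = 1.212410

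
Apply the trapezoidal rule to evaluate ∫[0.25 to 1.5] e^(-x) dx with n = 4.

f(x) = e^(-x)
a = 0.25, b = 1.5, n = 4
h = (b - a)/n = 0.312500

Trapezoidal rule: (h/2)[f(x₀) + 2f(x₁) + 2f(x₂) + ... + f(xₙ)]

x_0 = 0.2500, f(x_0) = 0.778801, coefficient = 1
x_1 = 0.5625, f(x_1) = 0.569783, coefficient = 2
x_2 = 0.8750, f(x_2) = 0.416862, coefficient = 2
x_3 = 1.1875, f(x_3) = 0.304983, coefficient = 2
x_4 = 1.5000, f(x_4) = 0.223130, coefficient = 1

I ≈ (0.312500/2) × 3.585186 = 0.560185
Exact value: 0.555671
Error: 0.004515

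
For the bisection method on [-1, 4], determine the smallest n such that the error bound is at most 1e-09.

We need (b-a)/2^n ≤ 1e-09
(4 - (-1))/2^n ≤ 1e-09
5/2^n ≤ 1e-09
2^n ≥ 5000000000
n ≥ log₂(5000000000) = 32.22
n ≥ 33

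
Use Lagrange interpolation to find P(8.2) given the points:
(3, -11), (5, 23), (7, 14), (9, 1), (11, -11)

Lagrange interpolation formula:
P(x) = Σ yᵢ × Lᵢ(x)
where Lᵢ(x) = Π_{j≠i} (x - xⱼ)/(xᵢ - xⱼ)

L_0(8.2) = (8.2 - 5)/(3 - 5) × (8.2 - 7)/(3 - 7) × (8.2 - 9)/(3 - 9) × (8.2 - 11)/(3 - 11) = 0.022400
L_1(8.2) = (8.2 - 3)/(5 - 3) × (8.2 - 7)/(5 - 7) × (8.2 - 9)/(5 - 9) × (8.2 - 11)/(5 - 11) = -0.145600
L_2(8.2) = (8.2 - 3)/(7 - 3) × (8.2 - 5)/(7 - 5) × (8.2 - 9)/(7 - 9) × (8.2 - 11)/(7 - 11) = 0.582400
L_3(8.2) = (8.2 - 3)/(9 - 3) × (8.2 - 5)/(9 - 5) × (8.2 - 7)/(9 - 7) × (8.2 - 11)/(9 - 11) = 0.582400
L_4(8.2) = (8.2 - 3)/(11 - 3) × (8.2 - 5)/(11 - 5) × (8.2 - 7)/(11 - 7) × (8.2 - 9)/(11 - 9) = -0.041600

P(8.2) = (-11)×L_0(8.2) + 23×L_1(8.2) + 14×L_2(8.2) + 1×L_3(8.2) + (-11)×L_4(8.2)
P(8.2) = 5.598400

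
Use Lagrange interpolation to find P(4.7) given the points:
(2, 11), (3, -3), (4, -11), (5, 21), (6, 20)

Lagrange interpolation formula:
P(x) = Σ yᵢ × Lᵢ(x)
where Lᵢ(x) = Π_{j≠i} (x - xⱼ)/(xᵢ - xⱼ)

L_0(4.7) = (4.7 - 3)/(2 - 3) × (4.7 - 4)/(2 - 4) × (4.7 - 5)/(2 - 5) × (4.7 - 6)/(2 - 6) = 0.019337
L_1(4.7) = (4.7 - 2)/(3 - 2) × (4.7 - 4)/(3 - 4) × (4.7 - 5)/(3 - 5) × (4.7 - 6)/(3 - 6) = -0.122850
L_2(4.7) = (4.7 - 2)/(4 - 2) × (4.7 - 3)/(4 - 3) × (4.7 - 5)/(4 - 5) × (4.7 - 6)/(4 - 6) = 0.447525
L_3(4.7) = (4.7 - 2)/(5 - 2) × (4.7 - 3)/(5 - 3) × (4.7 - 4)/(5 - 4) × (4.7 - 6)/(5 - 6) = 0.696150
L_4(4.7) = (4.7 - 2)/(6 - 2) × (4.7 - 3)/(6 - 3) × (4.7 - 4)/(6 - 4) × (4.7 - 5)/(6 - 5) = -0.040162

P(4.7) = 11×L_0(4.7) + (-3)×L_1(4.7) + (-11)×L_2(4.7) + 21×L_3(4.7) + 20×L_4(4.7)
P(4.7) = 9.474388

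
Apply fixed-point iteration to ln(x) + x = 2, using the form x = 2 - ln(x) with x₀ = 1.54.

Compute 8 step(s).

Equation: ln(x) + x = 2
Fixed-point form: x = 2 - ln(x)
x₀ = 1.54

x_1 = g(1.540000) = 1.568218
x_2 = g(1.568218) = 1.550060
x_3 = g(1.550060) = 1.561706
x_4 = g(1.561706) = 1.554221
x_5 = g(1.554221) = 1.559025
x_6 = g(1.559025) = 1.555939
x_7 = g(1.555939) = 1.557921
x_8 = g(1.557921) = 1.556648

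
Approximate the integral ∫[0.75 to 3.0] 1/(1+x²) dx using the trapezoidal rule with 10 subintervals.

f(x) = 1/(1+x²)
a = 0.75, b = 3.0, n = 10
h = (b - a)/n = 0.225000

Trapezoidal rule: (h/2)[f(x₀) + 2f(x₁) + 2f(x₂) + ... + f(xₙ)]

x_0 = 0.7500, f(x_0) = 0.640000, coefficient = 1
x_1 = 0.9750, f(x_1) = 0.512656, coefficient = 2
x_2 = 1.2000, f(x_2) = 0.409836, coefficient = 2
x_3 = 1.4250, f(x_3) = 0.329965, coefficient = 2
x_4 = 1.6500, f(x_4) = 0.268637, coefficient = 2
x_5 = 1.8750, f(x_5) = 0.221453, coefficient = 2
x_6 = 2.1000, f(x_6) = 0.184843, coefficient = 2
x_7 = 2.3250, f(x_7) = 0.156113, coefficient = 2
x_8 = 2.5500, f(x_8) = 0.133289, coefficient = 2
x_9 = 2.7750, f(x_9) = 0.114934, coefficient = 2
x_10 = 3.0000, f(x_10) = 0.100000, coefficient = 1

I ≈ (0.225000/2) × 5.403452 = 0.607888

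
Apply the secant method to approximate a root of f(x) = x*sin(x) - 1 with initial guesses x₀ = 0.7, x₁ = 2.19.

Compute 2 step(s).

f(x) = x*sin(x) - 1
x₀ = 0.7, x₁ = 2.19

Secant formula: x_{n+1} = x_n - f(x_n)(x_n - x_{n-1})/(f(x_n) - f(x_{n-1}))

Iteration 1:
  f(0.700000) = -0.549048
  f(2.190000) = 0.783407
  x_2 = 2.190000 - 0.783407×(2.190000 - 0.700000)/(0.783407 - (-0.549048))
       = 1.313966
Iteration 2:
  f(2.190000) = 0.783407
  f(1.313966) = 0.270867
  x_3 = 1.313966 - 0.270867×(1.313966 - 2.190000)/(0.270867 - 0.783407)
       = 0.850998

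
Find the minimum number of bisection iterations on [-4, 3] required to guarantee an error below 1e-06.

We need (b-a)/2^n ≤ 1e-06
(3 - (-4))/2^n ≤ 1e-06
7/2^n ≤ 1e-06
2^n ≥ 7000000
n ≥ log₂(7000000) = 22.74
n ≥ 23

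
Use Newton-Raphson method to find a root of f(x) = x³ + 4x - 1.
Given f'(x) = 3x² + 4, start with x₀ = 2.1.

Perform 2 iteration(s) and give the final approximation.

f(x) = x³ + 4x - 1
f'(x) = 3x² + 4
x₀ = 2.1

Newton-Raphson formula: x_{n+1} = x_n - f(x_n)/f'(x_n)

Iteration 1:
  f(2.100000) = 16.661000
  f'(2.100000) = 17.230000
  x_1 = 2.100000 - 16.661000/17.230000 = 1.133024
Iteration 2:
  f(1.133024) = 4.986606
  f'(1.133024) = 7.851229
  x_2 = 1.133024 - 4.986606/7.851229 = 0.497887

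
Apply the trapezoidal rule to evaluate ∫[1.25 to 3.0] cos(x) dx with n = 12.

f(x) = cos(x)
a = 1.25, b = 3.0, n = 12
h = (b - a)/n = 0.145833

Trapezoidal rule: (h/2)[f(x₀) + 2f(x₁) + 2f(x₂) + ... + f(xₙ)]

x_0 = 1.2500, f(x_0) = 0.315322, coefficient = 1
x_1 = 1.3958, f(x_1) = 0.174072, coefficient = 2
x_2 = 1.5417, f(x_2) = 0.029126, coefficient = 2
x_3 = 1.6875, f(x_3) = -0.116439, coefficient = 2
x_4 = 1.8333, f(x_4) = -0.259531, coefficient = 2
x_5 = 1.9792, f(x_5) = -0.397114, coefficient = 2
x_6 = 2.1250, f(x_6) = -0.526266, coefficient = 2
x_7 = 2.2708, f(x_7) = -0.644246, coefficient = 2
x_8 = 2.4167, f(x_8) = -0.748549, coefficient = 2
x_9 = 2.5625, f(x_9) = -0.836960, coefficient = 2
x_10 = 2.7083, f(x_10) = -0.907602, coefficient = 2
x_11 = 2.8542, f(x_11) = -0.958977, coefficient = 2
x_12 = 3.0000, f(x_12) = -0.989992, coefficient = 1

I ≈ (0.145833/2) × -11.059644 = -0.806432
Exact value: -0.807865
Error: 0.001432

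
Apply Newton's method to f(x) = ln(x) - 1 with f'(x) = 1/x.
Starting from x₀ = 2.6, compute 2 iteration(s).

f(x) = ln(x) - 1
f'(x) = 1/x
x₀ = 2.6

Newton-Raphson formula: x_{n+1} = x_n - f(x_n)/f'(x_n)

Iteration 1:
  f(2.600000) = -0.044489
  f'(2.600000) = 0.384615
  x_1 = 2.600000 - (-0.044489)/0.384615 = 2.715670
Iteration 2:
  f(2.715670) = -0.000961
  f'(2.715670) = 0.368233
  x_2 = 2.715670 - (-0.000961)/0.368233 = 2.718281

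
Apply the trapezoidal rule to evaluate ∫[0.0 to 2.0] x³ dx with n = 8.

f(x) = x³
a = 0.0, b = 2.0, n = 8
h = (b - a)/n = 0.250000

Trapezoidal rule: (h/2)[f(x₀) + 2f(x₁) + 2f(x₂) + ... + f(xₙ)]

x_0 = 0.0000, f(x_0) = 0.000000, coefficient = 1
x_1 = 0.2500, f(x_1) = 0.015625, coefficient = 2
x_2 = 0.5000, f(x_2) = 0.125000, coefficient = 2
x_3 = 0.7500, f(x_3) = 0.421875, coefficient = 2
x_4 = 1.0000, f(x_4) = 1.000000, coefficient = 2
x_5 = 1.2500, f(x_5) = 1.953125, coefficient = 2
x_6 = 1.5000, f(x_6) = 3.375000, coefficient = 2
x_7 = 1.7500, f(x_7) = 5.359375, coefficient = 2
x_8 = 2.0000, f(x_8) = 8.000000, coefficient = 1

I ≈ (0.250000/2) × 32.500000 = 4.062500
Exact value: 4.000000
Error: 0.062500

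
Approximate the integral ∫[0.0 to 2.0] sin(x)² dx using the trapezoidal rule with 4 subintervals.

f(x) = sin(x)²
a = 0.0, b = 2.0, n = 4
h = (b - a)/n = 0.500000

Trapezoidal rule: (h/2)[f(x₀) + 2f(x₁) + 2f(x₂) + ... + f(xₙ)]

x_0 = 0.0000, f(x_0) = 0.000000, coefficient = 1
x_1 = 0.5000, f(x_1) = 0.229849, coefficient = 2
x_2 = 1.0000, f(x_2) = 0.708073, coefficient = 2
x_3 = 1.5000, f(x_3) = 0.994996, coefficient = 2
x_4 = 2.0000, f(x_4) = 0.826822, coefficient = 1

I ≈ (0.500000/2) × 4.692659 = 1.173165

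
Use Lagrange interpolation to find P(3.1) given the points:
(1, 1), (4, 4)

Lagrange interpolation formula:
P(x) = Σ yᵢ × Lᵢ(x)
where Lᵢ(x) = Π_{j≠i} (x - xⱼ)/(xᵢ - xⱼ)

L_0(3.1) = (3.1 - 4)/(1 - 4) = 0.300000
L_1(3.1) = (3.1 - 1)/(4 - 1) = 0.700000

P(3.1) = 1×L_0(3.1) + 4×L_1(3.1)
P(3.1) = 3.100000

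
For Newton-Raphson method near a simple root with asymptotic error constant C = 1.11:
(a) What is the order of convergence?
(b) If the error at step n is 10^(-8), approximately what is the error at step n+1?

(a) Newton-Raphson has quadratic (order 2) convergence near simple roots.
    This means |e_{n+1}| ≈ C|e_n|².

(b) With |e_n| = 10^(-8) and C = 1.11:
    |e_{n+1}| ≈ 1.11 × (10^(-8))² = 1.11 × 10^(-16)

(a) 2 (quadratic); (b) |e_{n+1}| ≈ 1.110e-16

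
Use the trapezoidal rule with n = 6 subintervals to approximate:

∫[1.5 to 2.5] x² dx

f(x) = x²
a = 1.5, b = 2.5, n = 6
h = (b - a)/n = 0.166667

Trapezoidal rule: (h/2)[f(x₀) + 2f(x₁) + 2f(x₂) + ... + f(xₙ)]

x_0 = 1.5000, f(x_0) = 2.250000, coefficient = 1
x_1 = 1.6667, f(x_1) = 2.777778, coefficient = 2
x_2 = 1.8333, f(x_2) = 3.361111, coefficient = 2
x_3 = 2.0000, f(x_3) = 4.000000, coefficient = 2
x_4 = 2.1667, f(x_4) = 4.694444, coefficient = 2
x_5 = 2.3333, f(x_5) = 5.444444, coefficient = 2
x_6 = 2.5000, f(x_6) = 6.250000, coefficient = 1

I ≈ (0.166667/2) × 49.055556 = 4.087963
Exact value: 4.083333
Error: 0.004630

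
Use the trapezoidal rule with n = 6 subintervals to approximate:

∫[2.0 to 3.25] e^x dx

f(x) = e^x
a = 2.0, b = 3.25, n = 6
h = (b - a)/n = 0.208333

Trapezoidal rule: (h/2)[f(x₀) + 2f(x₁) + 2f(x₂) + ... + f(xₙ)]

x_0 = 2.0000, f(x_0) = 7.389056, coefficient = 1
x_1 = 2.2083, f(x_1) = 9.100536, coefficient = 2
x_2 = 2.4167, f(x_2) = 11.208436, coefficient = 2
x_3 = 2.6250, f(x_3) = 13.804574, coefficient = 2
x_4 = 2.8333, f(x_4) = 17.002040, coefficient = 2
x_5 = 3.0417, f(x_5) = 20.940114, coefficient = 2
x_6 = 3.2500, f(x_6) = 25.790340, coefficient = 1

I ≈ (0.208333/2) × 177.290796 = 18.467791
Exact value: 18.401284
Error: 0.066507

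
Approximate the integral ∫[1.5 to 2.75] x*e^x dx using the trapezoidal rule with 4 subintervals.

f(x) = x*e^x
a = 1.5, b = 2.75, n = 4
h = (b - a)/n = 0.312500

Trapezoidal rule: (h/2)[f(x₀) + 2f(x₁) + 2f(x₂) + ... + f(xₙ)]

x_0 = 1.5000, f(x_0) = 6.722534, coefficient = 1
x_1 = 1.8125, f(x_1) = 11.102909, coefficient = 2
x_2 = 2.1250, f(x_2) = 17.792407, coefficient = 2
x_3 = 2.4375, f(x_3) = 27.895710, coefficient = 2
x_4 = 2.7500, f(x_4) = 43.017238, coefficient = 1

I ≈ (0.312500/2) × 163.321823 = 25.519035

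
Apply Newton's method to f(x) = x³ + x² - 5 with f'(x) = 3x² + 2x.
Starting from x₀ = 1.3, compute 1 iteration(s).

f(x) = x³ + x² - 5
f'(x) = 3x² + 2x
x₀ = 1.3

Newton-Raphson formula: x_{n+1} = x_n - f(x_n)/f'(x_n)

Iteration 1:
  f(1.300000) = -1.113000
  f'(1.300000) = 7.670000
  x_1 = 1.300000 - (-1.113000)/7.670000 = 1.445111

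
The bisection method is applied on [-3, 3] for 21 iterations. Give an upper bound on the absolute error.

Bisection error bound: |error| ≤ (b-a)/2^n
|error| ≤ (3 - (-3))/2^21 = 6/2^21
|error| ≤ 0.0000028610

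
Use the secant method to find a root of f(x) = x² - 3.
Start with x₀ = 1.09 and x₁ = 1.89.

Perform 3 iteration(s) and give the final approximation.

f(x) = x² - 3
x₀ = 1.09, x₁ = 1.89

Secant formula: x_{n+1} = x_n - f(x_n)(x_n - x_{n-1})/(f(x_n) - f(x_{n-1}))

Iteration 1:
  f(1.090000) = -1.811900
  f(1.890000) = 0.572100
  x_2 = 1.890000 - 0.572100×(1.890000 - 1.090000)/(0.572100 - (-1.811900))
       = 1.698020
Iteration 2:
  f(1.890000) = 0.572100
  f(1.698020) = -0.116728
  x_3 = 1.698020 - (-0.116728)×(1.698020 - 1.890000)/(-0.116728 - 0.572100)
       = 1.730553
Iteration 3:
  f(1.698020) = -0.116728
  f(1.730553) = -0.005187
  x_4 = 1.730553 - (-0.005187)×(1.730553 - 1.698020)/(-0.005187 - (-0.116728))
       = 1.732066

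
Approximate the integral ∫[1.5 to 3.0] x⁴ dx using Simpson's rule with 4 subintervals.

f(x) = x⁴
a = 1.5, b = 3.0, n = 4
h = (b - a)/n = 0.375000

Simpson's rule: (h/3)[f(x₀) + 4f(x₁) + 2f(x₂) + ... + f(xₙ)]

x_0 = 1.5000, f(x_0) = 5.062500, coefficient = 1
x_1 = 1.8750, f(x_1) = 12.359619, coefficient = 4
x_2 = 2.2500, f(x_2) = 25.628906, coefficient = 2
x_3 = 2.6250, f(x_3) = 47.480713, coefficient = 4
x_4 = 3.0000, f(x_4) = 81.000000, coefficient = 1

I ≈ (0.375000/3) × 376.681641 = 47.085205
Exact value: 47.081250
Error: 0.003955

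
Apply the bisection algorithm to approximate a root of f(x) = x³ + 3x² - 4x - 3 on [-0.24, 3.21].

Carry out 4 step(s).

f(x) = x³ + 3x² - 4x - 3
Initial interval: [-0.24, 3.21]

Iteration 1:
  c_1 = (-0.240000 + 3.210000)/2 = 1.485000
  f(c_1) = f(1.485000) = 0.950434
  f(a) × f(c) < 0, new interval: [-0.240000, 1.485000]
Iteration 2:
  c_2 = (-0.240000 + 1.485000)/2 = 0.622500
  f(c_2) = f(0.622500) = -4.086259
  f(a) × f(c) ≥ 0, new interval: [0.622500, 1.485000]
Iteration 3:
  c_3 = (0.622500 + 1.485000)/2 = 1.053750
  f(c_3) = f(1.053750) = -2.713760
  f(a) × f(c) ≥ 0, new interval: [1.053750, 1.485000]
Iteration 4:
  c_4 = (1.053750 + 1.485000)/2 = 1.269375
  f(c_4) = f(1.269375) = -1.198201
  f(a) × f(c) ≥ 0, new interval: [1.269375, 1.485000]

After 4 iteration(s), the approximation is c_4 = 1.269375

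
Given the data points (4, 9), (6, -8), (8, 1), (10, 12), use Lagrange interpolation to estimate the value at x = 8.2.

Lagrange interpolation formula:
P(x) = Σ yᵢ × Lᵢ(x)
where Lᵢ(x) = Π_{j≠i} (x - xⱼ)/(xᵢ - xⱼ)

L_0(8.2) = (8.2 - 6)/(4 - 6) × (8.2 - 8)/(4 - 8) × (8.2 - 10)/(4 - 10) = 0.016500
L_1(8.2) = (8.2 - 4)/(6 - 4) × (8.2 - 8)/(6 - 8) × (8.2 - 10)/(6 - 10) = -0.094500
L_2(8.2) = (8.2 - 4)/(8 - 4) × (8.2 - 6)/(8 - 6) × (8.2 - 10)/(8 - 10) = 1.039500
L_3(8.2) = (8.2 - 4)/(10 - 4) × (8.2 - 6)/(10 - 6) × (8.2 - 8)/(10 - 8) = 0.038500

P(8.2) = 9×L_0(8.2) + (-8)×L_1(8.2) + 1×L_2(8.2) + 12×L_3(8.2)
P(8.2) = 2.406000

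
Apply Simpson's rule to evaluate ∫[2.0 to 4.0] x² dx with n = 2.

f(x) = x²
a = 2.0, b = 4.0, n = 2
h = (b - a)/n = 1.000000

Simpson's rule: (h/3)[f(x₀) + 4f(x₁) + 2f(x₂) + ... + f(xₙ)]

x_0 = 2.0000, f(x_0) = 4.000000, coefficient = 1
x_1 = 3.0000, f(x_1) = 9.000000, coefficient = 4
x_2 = 4.0000, f(x_2) = 16.000000, coefficient = 1

I ≈ (1.000000/3) × 56.000000 = 18.666667
Exact value: 18.666667
Error: 0.000000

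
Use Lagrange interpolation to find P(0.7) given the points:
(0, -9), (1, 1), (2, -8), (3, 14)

Lagrange interpolation formula:
P(x) = Σ yᵢ × Lᵢ(x)
where Lᵢ(x) = Π_{j≠i} (x - xⱼ)/(xᵢ - xⱼ)

L_0(0.7) = (0.7 - 1)/(0 - 1) × (0.7 - 2)/(0 - 2) × (0.7 - 3)/(0 - 3) = 0.149500
L_1(0.7) = (0.7 - 0)/(1 - 0) × (0.7 - 2)/(1 - 2) × (0.7 - 3)/(1 - 3) = 1.046500
L_2(0.7) = (0.7 - 0)/(2 - 0) × (0.7 - 1)/(2 - 1) × (0.7 - 3)/(2 - 3) = -0.241500
L_3(0.7) = (0.7 - 0)/(3 - 0) × (0.7 - 1)/(3 - 1) × (0.7 - 2)/(3 - 2) = 0.045500

P(0.7) = (-9)×L_0(0.7) + 1×L_1(0.7) + (-8)×L_2(0.7) + 14×L_3(0.7)
P(0.7) = 2.270000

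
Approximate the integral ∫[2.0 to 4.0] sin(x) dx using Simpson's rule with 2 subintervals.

f(x) = sin(x)
a = 2.0, b = 4.0, n = 2
h = (b - a)/n = 1.000000

Simpson's rule: (h/3)[f(x₀) + 4f(x₁) + 2f(x₂) + ... + f(xₙ)]

x_0 = 2.0000, f(x_0) = 0.909297, coefficient = 1
x_1 = 3.0000, f(x_1) = 0.141120, coefficient = 4
x_2 = 4.0000, f(x_2) = -0.756802, coefficient = 1

I ≈ (1.000000/3) × 0.716975 = 0.238992
Exact value: 0.237497
Error: 0.001495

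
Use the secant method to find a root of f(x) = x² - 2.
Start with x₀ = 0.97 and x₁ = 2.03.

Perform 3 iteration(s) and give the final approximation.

f(x) = x² - 2
x₀ = 0.97, x₁ = 2.03

Secant formula: x_{n+1} = x_n - f(x_n)(x_n - x_{n-1})/(f(x_n) - f(x_{n-1}))

Iteration 1:
  f(0.970000) = -1.059100
  f(2.030000) = 2.120900
  x_2 = 2.030000 - 2.120900×(2.030000 - 0.970000)/(2.120900 - (-1.059100))
       = 1.323033
Iteration 2:
  f(2.030000) = 2.120900
  f(1.323033) = -0.249583
  x_3 = 1.323033 - (-0.249583)×(1.323033 - 2.030000)/(-0.249583 - 2.120900)
       = 1.397468
Iteration 3:
  f(1.323033) = -0.249583
  f(1.397468) = -0.047082
  x_4 = 1.397468 - (-0.047082)×(1.397468 - 1.323033)/(-0.047082 - (-0.249583))
       = 1.414775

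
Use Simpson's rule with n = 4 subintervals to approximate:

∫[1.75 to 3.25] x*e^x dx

f(x) = x*e^x
a = 1.75, b = 3.25, n = 4
h = (b - a)/n = 0.375000

Simpson's rule: (h/3)[f(x₀) + 4f(x₁) + 2f(x₂) + ... + f(xₙ)]

x_0 = 1.7500, f(x_0) = 10.070555, coefficient = 1
x_1 = 2.1250, f(x_1) = 17.792407, coefficient = 4
x_2 = 2.5000, f(x_2) = 30.456235, coefficient = 2
x_3 = 2.8750, f(x_3) = 50.960594, coefficient = 4
x_4 = 3.2500, f(x_4) = 83.818605, coefficient = 1

I ≈ (0.375000/3) × 429.813635 = 53.726704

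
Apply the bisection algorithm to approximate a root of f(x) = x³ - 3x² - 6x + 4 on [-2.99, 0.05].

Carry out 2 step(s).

f(x) = x³ - 3x² - 6x + 4
Initial interval: [-2.99, 0.05]

Iteration 1:
  c_1 = (-2.990000 + 0.050000)/2 = -1.470000
  f(c_1) = f(-1.470000) = 3.160777
  f(a) × f(c) < 0, new interval: [-2.990000, -1.470000]
Iteration 2:
  c_2 = (-2.990000 + (-1.470000))/2 = -2.230000
  f(c_2) = f(-2.230000) = -8.628267
  f(a) × f(c) ≥ 0, new interval: [-2.230000, -1.470000]

After 2 iteration(s), the approximation is c_2 = -2.230000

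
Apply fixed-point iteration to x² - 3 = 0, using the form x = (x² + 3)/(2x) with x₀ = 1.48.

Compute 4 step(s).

Equation: x² - 3 = 0
Fixed-point form: x = (x² + 3)/(2x)
x₀ = 1.48

x_1 = g(1.480000) = 1.753514
x_2 = g(1.753514) = 1.732182
x_3 = g(1.732182) = 1.732051
x_4 = g(1.732051) = 1.732051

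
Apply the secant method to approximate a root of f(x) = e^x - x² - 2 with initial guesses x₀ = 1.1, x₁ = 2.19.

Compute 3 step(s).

f(x) = e^x - x² - 2
x₀ = 1.1, x₁ = 2.19

Secant formula: x_{n+1} = x_n - f(x_n)(x_n - x_{n-1})/(f(x_n) - f(x_{n-1}))

Iteration 1:
  f(1.100000) = -0.205834
  f(2.190000) = 2.139113
  x_2 = 2.190000 - 2.139113×(2.190000 - 1.100000)/(2.139113 - (-0.205834))
       = 1.195678
Iteration 2:
  f(2.190000) = 2.139113
  f(1.195678) = -0.123848
  x_3 = 1.195678 - (-0.123848)×(1.195678 - 2.190000)/(-0.123848 - 2.139113)
       = 1.250095
Iteration 3:
  f(1.195678) = -0.123848
  f(1.250095) = -0.072063
  x_4 = 1.250095 - (-0.072063)×(1.250095 - 1.195678)/(-0.072063 - (-0.123848))
       = 1.325821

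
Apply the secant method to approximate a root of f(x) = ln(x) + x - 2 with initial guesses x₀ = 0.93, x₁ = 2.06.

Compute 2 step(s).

f(x) = ln(x) + x - 2
x₀ = 0.93, x₁ = 2.06

Secant formula: x_{n+1} = x_n - f(x_n)(x_n - x_{n-1})/(f(x_n) - f(x_{n-1}))

Iteration 1:
  f(0.930000) = -1.142571
  f(2.060000) = 0.782706
  x_2 = 2.060000 - 0.782706×(2.060000 - 0.930000)/(0.782706 - (-1.142571))
       = 1.600607
Iteration 2:
  f(2.060000) = 0.782706
  f(1.600607) = 0.070991
  x_3 = 1.600607 - 0.070991×(1.600607 - 2.060000)/(0.070991 - 0.782706)
       = 1.554785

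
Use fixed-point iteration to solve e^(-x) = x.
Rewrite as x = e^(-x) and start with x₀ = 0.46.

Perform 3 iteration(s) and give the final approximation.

Equation: e^(-x) = x
Fixed-point form: x = e^(-x)
x₀ = 0.46

x_1 = g(0.460000) = 0.631284
x_2 = g(0.631284) = 0.531909
x_3 = g(0.531909) = 0.587483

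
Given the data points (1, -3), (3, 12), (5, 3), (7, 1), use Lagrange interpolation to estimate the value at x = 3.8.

Lagrange interpolation formula:
P(x) = Σ yᵢ × Lᵢ(x)
where Lᵢ(x) = Π_{j≠i} (x - xⱼ)/(xᵢ - xⱼ)

L_0(3.8) = (3.8 - 3)/(1 - 3) × (3.8 - 5)/(1 - 5) × (3.8 - 7)/(1 - 7) = -0.064000
L_1(3.8) = (3.8 - 1)/(3 - 1) × (3.8 - 5)/(3 - 5) × (3.8 - 7)/(3 - 7) = 0.672000
L_2(3.8) = (3.8 - 1)/(5 - 1) × (3.8 - 3)/(5 - 3) × (3.8 - 7)/(5 - 7) = 0.448000
L_3(3.8) = (3.8 - 1)/(7 - 1) × (3.8 - 3)/(7 - 3) × (3.8 - 5)/(7 - 5) = -0.056000

P(3.8) = (-3)×L_0(3.8) + 12×L_1(3.8) + 3×L_2(3.8) + 1×L_3(3.8)
P(3.8) = 9.544000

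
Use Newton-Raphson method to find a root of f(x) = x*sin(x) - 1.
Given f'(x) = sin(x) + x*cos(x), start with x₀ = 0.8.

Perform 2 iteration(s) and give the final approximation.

f(x) = x*sin(x) - 1
f'(x) = sin(x) + x*cos(x)
x₀ = 0.8

Newton-Raphson formula: x_{n+1} = x_n - f(x_n)/f'(x_n)

Iteration 1:
  f(0.800000) = -0.426115
  f'(0.800000) = 1.274721
  x_1 = 0.800000 - (-0.426115)/1.274721 = 1.134281
Iteration 2:
  f(1.134281) = 0.027920
  f'(1.134281) = 1.385786
  x_2 = 1.134281 - 0.027920/1.385786 = 1.114134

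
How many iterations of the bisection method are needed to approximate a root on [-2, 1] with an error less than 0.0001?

We need (b-a)/2^n ≤ 0.0001
(1 - (-2))/2^n ≤ 0.0001
3/2^n ≤ 0.0001
2^n ≥ 30000
n ≥ log₂(30000) = 14.87
n ≥ 15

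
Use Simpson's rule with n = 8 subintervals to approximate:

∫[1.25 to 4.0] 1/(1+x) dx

f(x) = 1/(1+x)
a = 1.25, b = 4.0, n = 8
h = (b - a)/n = 0.343750

Simpson's rule: (h/3)[f(x₀) + 4f(x₁) + 2f(x₂) + ... + f(xₙ)]

x_0 = 1.2500, f(x_0) = 0.444444, coefficient = 1
x_1 = 1.5938, f(x_1) = 0.385542, coefficient = 4
x_2 = 1.9375, f(x_2) = 0.340426, coefficient = 2
x_3 = 2.2812, f(x_3) = 0.304762, coefficient = 4
x_4 = 2.6250, f(x_4) = 0.275862, coefficient = 2
x_5 = 2.9688, f(x_5) = 0.251969, coefficient = 4
x_6 = 3.3125, f(x_6) = 0.231884, coefficient = 2
x_7 = 3.6562, f(x_7) = 0.214765, coefficient = 4
x_8 = 4.0000, f(x_8) = 0.200000, coefficient = 1

I ≈ (0.343750/3) × 6.968938 = 0.798524
Exact value: 0.798508
Error: 0.000017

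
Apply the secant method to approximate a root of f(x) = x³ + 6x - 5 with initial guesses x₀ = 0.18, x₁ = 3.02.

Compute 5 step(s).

f(x) = x³ + 6x - 5
x₀ = 0.18, x₁ = 3.02

Secant formula: x_{n+1} = x_n - f(x_n)(x_n - x_{n-1})/(f(x_n) - f(x_{n-1}))

Iteration 1:
  f(0.180000) = -3.914168
  f(3.020000) = 40.663608
  x_2 = 3.020000 - 40.663608×(3.020000 - 0.180000)/(40.663608 - (-3.914168))
       = 0.429367
Iteration 2:
  f(3.020000) = 40.663608
  f(0.429367) = -2.344640
  x_3 = 0.429367 - (-2.344640)×(0.429367 - 3.020000)/(-2.344640 - 40.663608)
       = 0.570598
Iteration 3:
  f(0.429367) = -2.344640
  f(0.570598) = -1.390633
  x_4 = 0.570598 - (-1.390633)×(0.570598 - 0.429367)/(-1.390633 - (-2.344640))
       = 0.776468
Iteration 4:
  f(0.570598) = -1.390633
  f(0.776468) = 0.126939
  x_5 = 0.776468 - 0.126939×(0.776468 - 0.570598)/(0.126939 - (-1.390633))
       = 0.759247
Iteration 5:
  f(0.776468) = 0.126939
  f(0.759247) = -0.006843
  x_6 = 0.759247 - (-0.006843)×(0.759247 - 0.776468)/(-0.006843 - 0.126939)
       = 0.760128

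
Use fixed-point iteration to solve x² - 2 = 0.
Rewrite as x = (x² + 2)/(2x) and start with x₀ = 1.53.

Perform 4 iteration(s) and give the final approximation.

Equation: x² - 2 = 0
Fixed-point form: x = (x² + 2)/(2x)
x₀ = 1.53

x_1 = g(1.530000) = 1.418595
x_2 = g(1.418595) = 1.414220
x_3 = g(1.414220) = 1.414214
x_4 = g(1.414214) = 1.414214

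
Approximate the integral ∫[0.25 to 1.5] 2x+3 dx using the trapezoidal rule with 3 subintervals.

f(x) = 2x+3
a = 0.25, b = 1.5, n = 3
h = (b - a)/n = 0.416667

Trapezoidal rule: (h/2)[f(x₀) + 2f(x₁) + 2f(x₂) + ... + f(xₙ)]

x_0 = 0.2500, f(x_0) = 3.500000, coefficient = 1
x_1 = 0.6667, f(x_1) = 4.333333, coefficient = 2
x_2 = 1.0833, f(x_2) = 5.166667, coefficient = 2
x_3 = 1.5000, f(x_3) = 6.000000, coefficient = 1

I ≈ (0.416667/2) × 28.500000 = 5.937500
Exact value: 5.937500
Error: 0.000000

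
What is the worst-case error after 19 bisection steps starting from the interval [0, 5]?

Bisection error bound: |error| ≤ (b-a)/2^n
|error| ≤ (5 - 0)/2^19 = 5/2^19
|error| ≤ 0.0000095367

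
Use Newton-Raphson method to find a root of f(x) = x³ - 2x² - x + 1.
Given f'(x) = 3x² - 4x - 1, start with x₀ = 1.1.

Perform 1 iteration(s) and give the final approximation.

f(x) = x³ - 2x² - x + 1
f'(x) = 3x² - 4x - 1
x₀ = 1.1

Newton-Raphson formula: x_{n+1} = x_n - f(x_n)/f'(x_n)

Iteration 1:
  f(1.100000) = -1.189000
  f'(1.100000) = -1.770000
  x_1 = 1.100000 - (-1.189000)/(-1.770000) = 0.428249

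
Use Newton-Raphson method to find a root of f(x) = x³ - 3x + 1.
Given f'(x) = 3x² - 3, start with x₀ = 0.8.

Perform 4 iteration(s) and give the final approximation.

f(x) = x³ - 3x + 1
f'(x) = 3x² - 3
x₀ = 0.8

Newton-Raphson formula: x_{n+1} = x_n - f(x_n)/f'(x_n)

Iteration 1:
  f(0.800000) = -0.888000
  f'(0.800000) = -1.080000
  x_1 = 0.800000 - (-0.888000)/(-1.080000) = -0.022222
Iteration 2:
  f(-0.022222) = 1.066656
  f'(-0.022222) = -2.998519
  x_2 = -0.022222 - 1.066656/(-2.998519) = 0.333505
Iteration 3:
  f(0.333505) = 0.036578
  f'(0.333505) = -2.666323
  x_3 = 0.333505 - 0.036578/(-2.666323) = 0.347224
Iteration 4:
  f(0.347224) = 0.000191
  f'(0.347224) = -2.638306
  x_4 = 0.347224 - 0.000191/(-2.638306) = 0.347296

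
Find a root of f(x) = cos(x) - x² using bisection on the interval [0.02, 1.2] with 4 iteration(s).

f(x) = cos(x) - x²
Initial interval: [0.02, 1.2]

Iteration 1:
  c_1 = (0.020000 + 1.200000)/2 = 0.610000
  f(c_1) = f(0.610000) = 0.447548
  f(a) × f(c) ≥ 0, new interval: [0.610000, 1.200000]
Iteration 2:
  c_2 = (0.610000 + 1.200000)/2 = 0.905000
  f(c_2) = f(0.905000) = -0.201339
  f(a) × f(c) < 0, new interval: [0.610000, 0.905000]
Iteration 3:
  c_3 = (0.610000 + 0.905000)/2 = 0.757500
  f(c_3) = f(0.757500) = 0.152750
  f(a) × f(c) ≥ 0, new interval: [0.757500, 0.905000]
Iteration 4:
  c_4 = (0.757500 + 0.905000)/2 = 0.831250
  f(c_4) = f(0.831250) = -0.017024
  f(a) × f(c) < 0, new interval: [0.757500, 0.831250]

After 4 iteration(s), the approximation is c_4 = 0.831250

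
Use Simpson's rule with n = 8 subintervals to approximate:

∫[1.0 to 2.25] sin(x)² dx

f(x) = sin(x)²
a = 1.0, b = 2.25, n = 8
h = (b - a)/n = 0.156250

Simpson's rule: (h/3)[f(x₀) + 4f(x₁) + 2f(x₂) + ... + f(xₙ)]

x_0 = 1.0000, f(x_0) = 0.708073, coefficient = 1
x_1 = 1.1562, f(x_1) = 0.837773, coefficient = 4
x_2 = 1.3125, f(x_2) = 0.934754, coefficient = 2
x_3 = 1.4688, f(x_3) = 0.989623, coefficient = 4
x_4 = 1.6250, f(x_4) = 0.997065, coefficient = 2
x_5 = 1.7812, f(x_5) = 0.956359, coefficient = 4
x_6 = 1.9375, f(x_6) = 0.871449, coefficient = 2
x_7 = 2.0938, f(x_7) = 0.750558, coefficient = 4
x_8 = 2.2500, f(x_8) = 0.605398, coefficient = 1

I ≈ (0.156250/3) × 21.057258 = 1.096732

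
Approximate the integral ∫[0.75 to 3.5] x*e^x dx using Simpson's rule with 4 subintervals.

f(x) = x*e^x
a = 0.75, b = 3.5, n = 4
h = (b - a)/n = 0.687500

Simpson's rule: (h/3)[f(x₀) + 4f(x₁) + 2f(x₂) + ... + f(xₙ)]

x_0 = 0.7500, f(x_0) = 1.587750, coefficient = 1
x_1 = 1.4375, f(x_1) = 6.052101, coefficient = 4
x_2 = 2.1250, f(x_2) = 17.792407, coefficient = 2
x_3 = 2.8125, f(x_3) = 46.832330, coefficient = 4
x_4 = 3.5000, f(x_4) = 115.904082, coefficient = 1

I ≈ (0.687500/3) × 364.614369 = 83.557460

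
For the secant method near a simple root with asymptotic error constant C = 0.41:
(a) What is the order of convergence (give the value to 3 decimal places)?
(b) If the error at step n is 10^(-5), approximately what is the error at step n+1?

(a) Secant method has superlinear convergence with order φ = (1+√5)/2 ≈ 1.618.
    This means |e_{n+1}| ≈ C|e_n|^1.618.

(b) With |e_n| = 10^(-5) and C = 0.41:
    |e_{n+1}| ≈ 0.41 × (10^(-5))^1.618 = 0.41 × 10^(-8.09)

(a) ≈ 1.618 (golden ratio); (b) |e_{n+1}| ≈ 3.331e-09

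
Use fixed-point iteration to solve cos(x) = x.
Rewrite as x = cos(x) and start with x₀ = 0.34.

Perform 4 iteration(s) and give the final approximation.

Equation: cos(x) = x
Fixed-point form: x = cos(x)
x₀ = 0.34

x_1 = g(0.340000) = 0.942755
x_2 = g(0.942755) = 0.587561
x_3 = g(0.587561) = 0.832295
x_4 = g(0.832295) = 0.673180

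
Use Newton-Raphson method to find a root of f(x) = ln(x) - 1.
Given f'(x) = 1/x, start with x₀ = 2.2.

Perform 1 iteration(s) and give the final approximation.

f(x) = ln(x) - 1
f'(x) = 1/x
x₀ = 2.2

Newton-Raphson formula: x_{n+1} = x_n - f(x_n)/f'(x_n)

Iteration 1:
  f(2.200000) = -0.211543
  f'(2.200000) = 0.454545
  x_1 = 2.200000 - (-0.211543)/0.454545 = 2.665394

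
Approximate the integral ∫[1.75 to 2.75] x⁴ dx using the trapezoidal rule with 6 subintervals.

f(x) = x⁴
a = 1.75, b = 2.75, n = 6
h = (b - a)/n = 0.166667

Trapezoidal rule: (h/2)[f(x₀) + 2f(x₁) + 2f(x₂) + ... + f(xₙ)]

x_0 = 1.7500, f(x_0) = 9.378906, coefficient = 1
x_1 = 1.9167, f(x_1) = 13.495419, coefficient = 2
x_2 = 2.0833, f(x_2) = 18.838011, coefficient = 2
x_3 = 2.2500, f(x_3) = 25.628906, coefficient = 2
x_4 = 2.4167, f(x_4) = 34.108845, coefficient = 2
x_5 = 2.5833, f(x_5) = 44.537085, coefficient = 2
x_6 = 2.7500, f(x_6) = 57.191406, coefficient = 1

I ≈ (0.166667/2) × 339.786844 = 28.315570
Exact value: 28.172656
Error: 0.142914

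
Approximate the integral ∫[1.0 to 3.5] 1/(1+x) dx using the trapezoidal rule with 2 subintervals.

f(x) = 1/(1+x)
a = 1.0, b = 3.5, n = 2
h = (b - a)/n = 1.250000

Trapezoidal rule: (h/2)[f(x₀) + 2f(x₁) + 2f(x₂) + ... + f(xₙ)]

x_0 = 1.0000, f(x_0) = 0.500000, coefficient = 1
x_1 = 2.2500, f(x_1) = 0.307692, coefficient = 2
x_2 = 3.5000, f(x_2) = 0.222222, coefficient = 1

I ≈ (1.250000/2) × 1.337607 = 0.836004
Exact value: 0.810930
Error: 0.025074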